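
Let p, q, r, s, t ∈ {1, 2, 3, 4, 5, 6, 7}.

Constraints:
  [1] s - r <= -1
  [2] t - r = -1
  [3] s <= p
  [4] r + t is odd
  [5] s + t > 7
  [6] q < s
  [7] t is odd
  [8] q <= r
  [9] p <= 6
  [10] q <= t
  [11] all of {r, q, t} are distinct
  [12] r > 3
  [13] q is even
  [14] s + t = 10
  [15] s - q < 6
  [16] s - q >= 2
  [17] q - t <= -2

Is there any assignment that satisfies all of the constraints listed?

Satisfiable

Setting (p, q, r, s, t) = (6, 2, 6, 5, 5) satisfies everything: constraint 1: s - r = -1; constraint 2: t - r = -1, and the others follow.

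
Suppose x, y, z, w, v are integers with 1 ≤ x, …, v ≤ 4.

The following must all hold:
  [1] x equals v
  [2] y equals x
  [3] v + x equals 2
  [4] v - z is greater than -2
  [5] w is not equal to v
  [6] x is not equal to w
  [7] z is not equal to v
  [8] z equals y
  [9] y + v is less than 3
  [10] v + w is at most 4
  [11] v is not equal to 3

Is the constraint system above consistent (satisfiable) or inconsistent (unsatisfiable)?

From constraints 1, 2, and 8, z = y = x = v, so z = v. But constraint 7 says z ≠ v. Contradiction.

Unsatisfiable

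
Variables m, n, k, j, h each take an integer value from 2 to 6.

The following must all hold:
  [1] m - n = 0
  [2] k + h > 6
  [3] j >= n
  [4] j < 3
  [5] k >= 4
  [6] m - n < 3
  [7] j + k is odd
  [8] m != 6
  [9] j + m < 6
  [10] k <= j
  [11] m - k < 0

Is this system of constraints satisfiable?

From constraints 5 and 10: j ≥ k and k ≥ 4, so j ≥ 4. From constraint 4: j ≤ 2. But 2 < 4, so no value of j works.

Unsatisfiable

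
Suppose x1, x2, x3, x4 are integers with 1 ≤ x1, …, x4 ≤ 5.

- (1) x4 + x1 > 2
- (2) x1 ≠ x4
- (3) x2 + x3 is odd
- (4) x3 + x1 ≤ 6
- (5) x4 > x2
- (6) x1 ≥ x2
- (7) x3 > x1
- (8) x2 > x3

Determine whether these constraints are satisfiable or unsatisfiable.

Constraints 6, 7, and 8 give x2 ≤ x1, x1 < x3, x3 < x2. Chaining: x2 ≤ x1 < x3 < x2, which forces x2 < x2 — impossible.

Unsatisfiable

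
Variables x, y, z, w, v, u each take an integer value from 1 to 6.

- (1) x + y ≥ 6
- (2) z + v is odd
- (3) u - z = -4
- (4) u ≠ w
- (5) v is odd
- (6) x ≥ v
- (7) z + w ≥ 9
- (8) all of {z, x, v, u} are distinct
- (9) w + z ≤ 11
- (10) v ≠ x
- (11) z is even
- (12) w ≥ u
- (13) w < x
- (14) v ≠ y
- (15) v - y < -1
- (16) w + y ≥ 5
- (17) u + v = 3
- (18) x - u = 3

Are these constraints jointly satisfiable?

The assignment x = 5, y = 4, z = 6, w = 4, v = 1, u = 2 works:
  constraint 1 holds since x + y = 9.
  constraint 3 holds since u - z = -4.
The rest check out directly.

Satisfiable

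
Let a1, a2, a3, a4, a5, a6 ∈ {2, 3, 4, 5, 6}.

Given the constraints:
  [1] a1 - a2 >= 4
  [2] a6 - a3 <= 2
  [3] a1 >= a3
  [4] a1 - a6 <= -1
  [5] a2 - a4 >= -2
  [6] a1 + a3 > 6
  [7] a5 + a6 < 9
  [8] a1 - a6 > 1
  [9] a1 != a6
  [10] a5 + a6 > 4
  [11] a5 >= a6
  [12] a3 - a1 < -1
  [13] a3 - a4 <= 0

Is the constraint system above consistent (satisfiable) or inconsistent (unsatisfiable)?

Unsatisfiable

Constraints 1, 2, 4, 5, and 13 give a2 − a4 ≥ -2, a4 − a3 ≥ 0, a3 − a6 ≥ -2, a6 − a1 ≥ 1, a1 − a2 ≥ 4.
Adding all 5 inequalities: the left sides telescope to 0, and the right sides sum to (-2) + 0 + (-2) + 1 + 4 = 1. So 0 ≥ 1, which is false.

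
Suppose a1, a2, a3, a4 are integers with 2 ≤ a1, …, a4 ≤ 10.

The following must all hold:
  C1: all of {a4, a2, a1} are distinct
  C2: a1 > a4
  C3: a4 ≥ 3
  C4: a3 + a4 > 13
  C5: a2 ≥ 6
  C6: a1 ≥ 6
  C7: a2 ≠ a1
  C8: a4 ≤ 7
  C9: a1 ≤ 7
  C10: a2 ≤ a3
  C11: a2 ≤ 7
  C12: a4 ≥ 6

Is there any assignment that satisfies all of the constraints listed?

Constraints 5, 6, 8, 9, 11, and 12 confine each of a4, a2, a1 to the 2 values {6, 7}.
Constraint 1 requires all 3 of them to be distinct, but only 2 values are available — impossible by the pigeonhole principle.

Unsatisfiable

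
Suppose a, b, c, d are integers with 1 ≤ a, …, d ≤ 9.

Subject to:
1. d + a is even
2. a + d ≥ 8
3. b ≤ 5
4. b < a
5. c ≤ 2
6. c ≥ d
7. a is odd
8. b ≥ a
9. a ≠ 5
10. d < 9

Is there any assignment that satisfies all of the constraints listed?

From constraints 3 and 8: a ≤ b ≤ 5. From constraints 5 and 6: d ≤ c ≤ 2. Hence a + d ≤ 7. But constraint 2 requires a + d ≥ 8, and 8 > 7. Contradiction.

Unsatisfiable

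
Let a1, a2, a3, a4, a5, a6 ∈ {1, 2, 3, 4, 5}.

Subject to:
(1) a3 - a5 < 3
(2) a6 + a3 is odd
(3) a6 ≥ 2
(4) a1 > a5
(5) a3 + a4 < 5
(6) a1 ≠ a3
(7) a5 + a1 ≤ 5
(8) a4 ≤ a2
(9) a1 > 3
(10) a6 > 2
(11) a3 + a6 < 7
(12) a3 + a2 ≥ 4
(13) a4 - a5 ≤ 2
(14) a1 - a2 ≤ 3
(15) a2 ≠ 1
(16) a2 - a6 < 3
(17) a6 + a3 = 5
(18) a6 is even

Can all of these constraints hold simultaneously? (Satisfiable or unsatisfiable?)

The assignment a1 = 4, a2 = 4, a3 = 1, a4 = 1, a5 = 1, a6 = 4 works:
  constraint 1 holds since a3 - a5 = 0.
  constraint 5 holds since a3 + a4 = 2.
The rest check out directly.

Satisfiable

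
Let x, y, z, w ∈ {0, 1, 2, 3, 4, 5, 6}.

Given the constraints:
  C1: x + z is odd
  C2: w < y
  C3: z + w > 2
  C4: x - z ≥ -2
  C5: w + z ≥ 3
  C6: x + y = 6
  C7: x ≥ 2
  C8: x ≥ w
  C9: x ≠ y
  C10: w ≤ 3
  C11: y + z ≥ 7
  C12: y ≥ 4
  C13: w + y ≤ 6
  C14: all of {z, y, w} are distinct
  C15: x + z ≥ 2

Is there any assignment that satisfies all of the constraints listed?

Setting (x, y, z, w) = (2, 4, 3, 1) satisfies everything: constraint 3: z + w = 4; constraint 4: x - z = -1; constraint 5: w + z = 4, and the others follow.

Satisfiable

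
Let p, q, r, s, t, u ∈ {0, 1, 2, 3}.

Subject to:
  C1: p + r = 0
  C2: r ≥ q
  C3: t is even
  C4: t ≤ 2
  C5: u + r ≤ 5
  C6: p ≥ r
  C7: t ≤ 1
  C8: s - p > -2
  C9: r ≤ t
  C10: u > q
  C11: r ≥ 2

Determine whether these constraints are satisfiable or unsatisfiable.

Unsatisfiable

From constraint 11: r ≥ 2. From constraints 7 and 9: r ≤ t and t ≤ 1, so r ≤ 1. But 1 < 2, so no value of r works.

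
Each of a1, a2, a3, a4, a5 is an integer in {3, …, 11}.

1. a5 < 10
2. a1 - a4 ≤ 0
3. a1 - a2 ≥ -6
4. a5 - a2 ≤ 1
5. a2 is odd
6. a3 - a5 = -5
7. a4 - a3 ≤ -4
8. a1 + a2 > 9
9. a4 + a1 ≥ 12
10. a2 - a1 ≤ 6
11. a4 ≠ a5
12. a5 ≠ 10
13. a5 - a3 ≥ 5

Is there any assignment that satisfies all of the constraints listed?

Unsatisfiable

Constraints 2, 4, 7, 10, and 13 give a2 − a5 ≥ -1, a5 − a3 ≥ 5, a3 − a4 ≥ 4, a4 − a1 ≥ 0, a1 − a2 ≥ -6.
Adding all 5 inequalities: the left sides telescope to 0, and the right sides sum to (-1) + 5 + 4 + 0 + (-6) = 2. So 0 ≥ 2, which is false.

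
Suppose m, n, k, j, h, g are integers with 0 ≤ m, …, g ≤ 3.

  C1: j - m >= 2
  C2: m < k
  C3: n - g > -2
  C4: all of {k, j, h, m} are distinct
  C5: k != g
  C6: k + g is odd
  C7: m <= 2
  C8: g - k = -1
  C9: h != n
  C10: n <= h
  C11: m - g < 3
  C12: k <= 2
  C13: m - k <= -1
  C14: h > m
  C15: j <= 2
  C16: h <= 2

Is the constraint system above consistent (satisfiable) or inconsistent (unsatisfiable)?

Unsatisfiable

Constraints 7, 12, 15, and 16 confine each of k, j, h, m to the 3 values {0, …, 2} (the domain already gives each ≥ 0).
Constraint 4 requires all 4 of them to be distinct, but only 3 values are available — impossible by the pigeonhole principle.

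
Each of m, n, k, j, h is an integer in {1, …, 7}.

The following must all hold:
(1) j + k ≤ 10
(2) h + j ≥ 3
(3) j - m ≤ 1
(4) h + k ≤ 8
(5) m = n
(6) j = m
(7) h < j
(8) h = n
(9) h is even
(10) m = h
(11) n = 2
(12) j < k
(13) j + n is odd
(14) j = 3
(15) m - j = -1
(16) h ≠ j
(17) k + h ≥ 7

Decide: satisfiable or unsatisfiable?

Constraint 14 fixes j = 3 and constraint 11 fixes n = 2. Constraints 6, 8, and 10 give j = m = h = n, so j = n. But 3 ≠ 2 — contradiction.

Unsatisfiable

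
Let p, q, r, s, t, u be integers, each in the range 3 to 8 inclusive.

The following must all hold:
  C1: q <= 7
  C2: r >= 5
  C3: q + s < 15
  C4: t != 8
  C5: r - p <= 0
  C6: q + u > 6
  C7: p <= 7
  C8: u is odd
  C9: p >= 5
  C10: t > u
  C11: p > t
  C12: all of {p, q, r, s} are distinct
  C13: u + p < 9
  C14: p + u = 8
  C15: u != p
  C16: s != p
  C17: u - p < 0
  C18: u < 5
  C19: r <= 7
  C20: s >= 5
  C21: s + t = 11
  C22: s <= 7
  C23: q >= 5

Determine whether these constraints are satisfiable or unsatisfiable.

Unsatisfiable

Constraints 1, 2, 7, 9, 19, 20, 22, and 23 confine each of p, q, r, s to the 3 values {5, …, 7}.
Constraint 12 requires all 4 of them to be distinct, but only 3 values are available — impossible by the pigeonhole principle.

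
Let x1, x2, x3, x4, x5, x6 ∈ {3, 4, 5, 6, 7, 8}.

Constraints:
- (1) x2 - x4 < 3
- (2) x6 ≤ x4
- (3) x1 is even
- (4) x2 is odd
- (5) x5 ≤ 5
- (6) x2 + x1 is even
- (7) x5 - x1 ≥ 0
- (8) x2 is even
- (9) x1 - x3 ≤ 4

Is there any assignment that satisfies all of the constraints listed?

Unsatisfiable

Constraint 4 makes x2 odd and constraint 3 makes x1 even, so x2 + x1 must be odd. Constraint 6 says x2 + x1 is even — contradiction.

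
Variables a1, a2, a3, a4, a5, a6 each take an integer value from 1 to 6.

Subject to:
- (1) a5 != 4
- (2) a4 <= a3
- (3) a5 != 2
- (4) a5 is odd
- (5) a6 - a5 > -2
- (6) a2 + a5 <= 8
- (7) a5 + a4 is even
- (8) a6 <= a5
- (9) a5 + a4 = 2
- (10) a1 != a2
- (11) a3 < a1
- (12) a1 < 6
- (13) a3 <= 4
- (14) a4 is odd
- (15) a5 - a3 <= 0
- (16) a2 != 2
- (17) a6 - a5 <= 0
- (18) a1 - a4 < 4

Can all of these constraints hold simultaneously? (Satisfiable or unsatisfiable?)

One satisfying assignment is a1 = 2, a2 = 5, a3 = 1, a4 = 1, a5 = 1, a6 = 1.
For the less obvious constraints — constraint 5: a6 - a5 = 0; constraint 6: a2 + a5 = 6; constraint 9: a5 + a4 = 2 — and the others hold by inspection.

Satisfiable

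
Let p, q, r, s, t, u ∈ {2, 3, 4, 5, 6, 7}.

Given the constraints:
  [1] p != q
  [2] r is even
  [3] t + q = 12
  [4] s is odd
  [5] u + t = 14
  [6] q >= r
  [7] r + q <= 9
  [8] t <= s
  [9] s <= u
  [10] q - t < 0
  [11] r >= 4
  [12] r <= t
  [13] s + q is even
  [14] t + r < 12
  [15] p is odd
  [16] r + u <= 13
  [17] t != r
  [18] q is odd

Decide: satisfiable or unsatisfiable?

The assignment p = 7, q = 5, r = 4, s = 7, t = 7, u = 7 works:
  constraint 3 holds since t + q = 12.
  constraint 5 holds since u + t = 14.
  constraint 7 holds since r + q = 9.
The rest check out directly.

Satisfiable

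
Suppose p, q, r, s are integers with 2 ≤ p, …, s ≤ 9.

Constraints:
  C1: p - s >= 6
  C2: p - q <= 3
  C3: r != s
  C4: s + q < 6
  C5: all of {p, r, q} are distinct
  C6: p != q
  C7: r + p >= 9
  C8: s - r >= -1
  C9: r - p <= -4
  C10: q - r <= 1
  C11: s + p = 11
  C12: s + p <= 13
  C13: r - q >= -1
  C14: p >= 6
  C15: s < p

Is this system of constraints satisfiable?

Constraints 1, 2, 8, and 10 give q − p ≥ -3, p − s ≥ 6, s − r ≥ -1, r − q ≥ -1.
Adding all 4 inequalities: the left sides telescope to 0, and the right sides sum to (-3) + 6 + (-1) + (-1) = 1. So 0 ≥ 1, which is false.

Unsatisfiable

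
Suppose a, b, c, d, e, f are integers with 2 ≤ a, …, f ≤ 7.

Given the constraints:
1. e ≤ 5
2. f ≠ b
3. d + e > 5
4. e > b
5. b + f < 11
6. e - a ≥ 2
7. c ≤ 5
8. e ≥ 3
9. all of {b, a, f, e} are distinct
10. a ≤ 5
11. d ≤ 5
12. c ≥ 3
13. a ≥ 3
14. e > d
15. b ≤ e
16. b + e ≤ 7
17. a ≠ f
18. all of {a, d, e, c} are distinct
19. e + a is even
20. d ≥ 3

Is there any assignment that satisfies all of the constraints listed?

Constraints 1, 7, 8, 10, 11, 12, 13, and 20 confine each of a, d, e, c to the 3 values {3, …, 5}.
Constraint 18 requires all 4 of them to be distinct, but only 3 values are available — impossible by the pigeonhole principle.

Unsatisfiable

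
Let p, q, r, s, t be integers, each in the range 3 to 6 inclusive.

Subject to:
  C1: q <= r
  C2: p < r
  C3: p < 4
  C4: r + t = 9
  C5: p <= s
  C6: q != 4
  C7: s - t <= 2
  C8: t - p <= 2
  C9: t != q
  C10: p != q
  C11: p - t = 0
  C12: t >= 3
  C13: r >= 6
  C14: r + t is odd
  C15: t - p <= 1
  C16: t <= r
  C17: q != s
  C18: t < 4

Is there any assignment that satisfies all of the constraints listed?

Try p = 3, q = 5, r = 6, s = 4, t = 3.
Check constraint 4: r + t = 9; constraint 7: s - t = 1; constraint 8: t - p = 0. The remaining constraints are straightforward to verify.

Satisfiable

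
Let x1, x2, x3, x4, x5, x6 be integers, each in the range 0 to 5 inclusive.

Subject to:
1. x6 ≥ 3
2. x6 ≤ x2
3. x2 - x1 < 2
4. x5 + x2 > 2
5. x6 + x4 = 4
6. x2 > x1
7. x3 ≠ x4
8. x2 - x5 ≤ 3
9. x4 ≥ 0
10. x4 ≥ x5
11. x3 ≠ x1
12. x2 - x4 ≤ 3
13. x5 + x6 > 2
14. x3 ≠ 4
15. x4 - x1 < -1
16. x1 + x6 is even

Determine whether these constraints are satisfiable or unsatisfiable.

Satisfiable

One satisfying assignment is x1 = 3, x2 = 4, x3 = 0, x4 = 1, x5 = 1, x6 = 3.
For the less obvious constraints — constraint 3: x2 - x1 = 1; constraint 4: x5 + x2 = 5 — and the others hold by inspection.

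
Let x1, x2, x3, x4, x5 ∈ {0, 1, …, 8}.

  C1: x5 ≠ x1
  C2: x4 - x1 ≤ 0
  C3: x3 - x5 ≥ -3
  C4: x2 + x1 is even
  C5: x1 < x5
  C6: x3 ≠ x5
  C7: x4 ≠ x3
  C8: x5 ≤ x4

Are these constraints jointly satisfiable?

Unsatisfiable

Constraints 2, 5, and 8 give x4 ≤ x1, x1 < x5, x5 ≤ x4. Chaining: x4 ≤ x1 < x5 ≤ x4, which forces x4 < x4 — impossible.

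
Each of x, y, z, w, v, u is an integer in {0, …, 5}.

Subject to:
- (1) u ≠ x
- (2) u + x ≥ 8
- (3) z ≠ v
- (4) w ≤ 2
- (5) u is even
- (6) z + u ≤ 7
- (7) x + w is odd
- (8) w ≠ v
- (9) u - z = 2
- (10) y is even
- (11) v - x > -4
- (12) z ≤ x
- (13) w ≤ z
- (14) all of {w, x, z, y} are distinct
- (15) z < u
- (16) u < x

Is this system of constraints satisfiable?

Satisfiable

The assignment x = 5, y = 4, z = 2, w = 0, v = 4, u = 4 works:
  constraint 2 holds since u + x = 9.
  constraint 6 holds since z + u = 6.
The rest check out directly.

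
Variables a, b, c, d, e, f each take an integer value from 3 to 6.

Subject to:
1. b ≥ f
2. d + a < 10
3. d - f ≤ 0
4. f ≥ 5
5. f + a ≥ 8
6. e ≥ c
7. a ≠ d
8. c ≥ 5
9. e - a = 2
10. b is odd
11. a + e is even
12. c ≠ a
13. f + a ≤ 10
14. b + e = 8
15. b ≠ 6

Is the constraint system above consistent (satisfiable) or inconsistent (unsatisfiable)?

From constraints 1 and 4: b ≥ f ≥ 5. From constraints 6 and 8: e ≥ c ≥ 5. Hence b + e ≥ 10. But constraint 14 requires b + e = 8, and 8 < 10. Contradiction.

Unsatisfiable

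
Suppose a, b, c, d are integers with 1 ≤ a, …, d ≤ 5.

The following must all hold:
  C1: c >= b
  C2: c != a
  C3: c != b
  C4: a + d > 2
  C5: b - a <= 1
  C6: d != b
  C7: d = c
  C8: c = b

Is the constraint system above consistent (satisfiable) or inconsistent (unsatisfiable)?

From constraints 7 and 8, d = c = b, so d = b. But constraint 6 says d ≠ b. Contradiction.

Unsatisfiable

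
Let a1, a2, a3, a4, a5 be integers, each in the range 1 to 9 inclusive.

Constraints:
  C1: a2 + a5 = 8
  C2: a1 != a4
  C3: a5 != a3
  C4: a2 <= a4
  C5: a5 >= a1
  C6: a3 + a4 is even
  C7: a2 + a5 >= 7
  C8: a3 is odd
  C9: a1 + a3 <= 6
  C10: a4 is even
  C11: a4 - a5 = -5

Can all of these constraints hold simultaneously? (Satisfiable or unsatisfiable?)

Constraint 8 makes a3 odd and constraint 10 makes a4 even, so a3 + a4 must be odd. Constraint 6 says a3 + a4 is even — contradiction.

Unsatisfiable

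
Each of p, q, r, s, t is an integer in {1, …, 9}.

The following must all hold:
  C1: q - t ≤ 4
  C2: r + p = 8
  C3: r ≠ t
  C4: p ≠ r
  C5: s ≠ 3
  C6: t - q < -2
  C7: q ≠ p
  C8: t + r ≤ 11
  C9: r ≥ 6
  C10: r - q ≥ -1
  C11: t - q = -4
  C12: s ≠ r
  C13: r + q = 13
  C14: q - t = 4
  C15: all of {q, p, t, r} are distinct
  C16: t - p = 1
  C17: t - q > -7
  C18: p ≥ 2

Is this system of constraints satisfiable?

The assignment p = 2, q = 7, r = 6, s = 1, t = 3 works:
  constraint 1 holds since q - t = 4.
  constraint 2 holds since r + p = 8.
The rest check out directly.

Satisfiable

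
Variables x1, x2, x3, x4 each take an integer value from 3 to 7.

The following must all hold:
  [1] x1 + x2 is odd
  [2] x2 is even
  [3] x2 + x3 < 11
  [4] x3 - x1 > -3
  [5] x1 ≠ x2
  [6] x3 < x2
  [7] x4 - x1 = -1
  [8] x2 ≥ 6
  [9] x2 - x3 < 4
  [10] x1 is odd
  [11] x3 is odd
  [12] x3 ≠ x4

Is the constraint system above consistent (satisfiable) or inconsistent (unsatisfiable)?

Try x1 = 5, x2 = 6, x3 = 3, x4 = 4.
Check constraint 3: x2 + x3 = 9; constraint 4: x3 - x1 = -2; constraint 7: x4 - x1 = -1. The remaining constraints are straightforward to verify.

Satisfiable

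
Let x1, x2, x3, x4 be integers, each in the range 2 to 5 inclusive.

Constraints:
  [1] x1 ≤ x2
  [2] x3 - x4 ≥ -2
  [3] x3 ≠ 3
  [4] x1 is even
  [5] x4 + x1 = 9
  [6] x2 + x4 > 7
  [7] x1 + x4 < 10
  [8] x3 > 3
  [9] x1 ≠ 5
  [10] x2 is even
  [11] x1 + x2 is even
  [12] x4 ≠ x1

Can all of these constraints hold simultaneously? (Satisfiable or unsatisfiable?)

Try x1 = 4, x2 = 4, x3 = 4, x4 = 5.
Check constraint 2: x3 - x4 = -1; constraint 5: x4 + x1 = 9; constraint 6: x2 + x4 = 9. The remaining constraints are straightforward to verify.

Satisfiable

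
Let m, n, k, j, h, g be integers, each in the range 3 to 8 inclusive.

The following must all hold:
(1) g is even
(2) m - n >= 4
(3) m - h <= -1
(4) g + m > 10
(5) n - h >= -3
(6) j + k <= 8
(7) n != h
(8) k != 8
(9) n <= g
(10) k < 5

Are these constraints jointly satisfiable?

Unsatisfiable

Constraints 2, 3, and 5 give m − n ≥ 4, n − h ≥ -3, h − m ≥ 1.
Adding all 3 inequalities: the left sides telescope to 0, and the right sides sum to 4 + (-3) + 1 = 2. So 0 ≥ 2, which is false.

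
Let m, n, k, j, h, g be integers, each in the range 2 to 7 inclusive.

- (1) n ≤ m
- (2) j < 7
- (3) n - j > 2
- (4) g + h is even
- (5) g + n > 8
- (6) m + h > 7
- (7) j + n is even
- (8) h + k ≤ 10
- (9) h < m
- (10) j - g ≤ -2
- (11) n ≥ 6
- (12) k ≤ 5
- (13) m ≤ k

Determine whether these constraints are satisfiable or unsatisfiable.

From constraints 1 and 11: m ≥ n and n ≥ 6, so m ≥ 6. From constraints 12 and 13: m ≤ k and k ≤ 5, so m ≤ 5. But 5 < 6, so no value of m works.

Unsatisfiable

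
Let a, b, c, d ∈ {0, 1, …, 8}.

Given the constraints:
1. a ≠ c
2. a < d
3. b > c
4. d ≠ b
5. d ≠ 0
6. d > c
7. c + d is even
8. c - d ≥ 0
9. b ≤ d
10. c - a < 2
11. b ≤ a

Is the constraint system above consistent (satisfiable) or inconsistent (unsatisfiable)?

Unsatisfiable

Constraints 2, 3, 8, and 11 give a < d, d ≤ c, c < b, b ≤ a. Chaining: a < d ≤ c < b ≤ a, which forces a < a — impossible.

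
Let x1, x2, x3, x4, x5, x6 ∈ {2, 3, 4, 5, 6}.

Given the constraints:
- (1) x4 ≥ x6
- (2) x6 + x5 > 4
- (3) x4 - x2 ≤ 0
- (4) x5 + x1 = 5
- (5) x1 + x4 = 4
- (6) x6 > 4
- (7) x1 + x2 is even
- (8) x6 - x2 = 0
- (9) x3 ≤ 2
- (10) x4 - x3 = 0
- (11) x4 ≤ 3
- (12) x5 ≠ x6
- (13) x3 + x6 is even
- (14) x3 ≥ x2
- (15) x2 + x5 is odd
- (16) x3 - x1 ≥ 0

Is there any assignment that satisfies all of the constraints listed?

Unsatisfiable

From constraint 6: x6 ≥ 5. From constraints 1 and 11: x6 ≤ x4 and x4 ≤ 3, so x6 ≤ 3. But 3 < 5, so no value of x6 works.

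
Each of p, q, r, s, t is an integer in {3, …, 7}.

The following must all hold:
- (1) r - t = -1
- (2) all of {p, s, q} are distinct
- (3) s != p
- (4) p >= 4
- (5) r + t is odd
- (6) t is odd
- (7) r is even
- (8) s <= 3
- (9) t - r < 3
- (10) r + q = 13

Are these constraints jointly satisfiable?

Satisfiable

One satisfying assignment is p = 6, q = 7, r = 6, s = 3, t = 7.
For the less obvious constraints — constraint 1: r - t = -1; constraint 9: t - r = 1 — and the others hold by inspection.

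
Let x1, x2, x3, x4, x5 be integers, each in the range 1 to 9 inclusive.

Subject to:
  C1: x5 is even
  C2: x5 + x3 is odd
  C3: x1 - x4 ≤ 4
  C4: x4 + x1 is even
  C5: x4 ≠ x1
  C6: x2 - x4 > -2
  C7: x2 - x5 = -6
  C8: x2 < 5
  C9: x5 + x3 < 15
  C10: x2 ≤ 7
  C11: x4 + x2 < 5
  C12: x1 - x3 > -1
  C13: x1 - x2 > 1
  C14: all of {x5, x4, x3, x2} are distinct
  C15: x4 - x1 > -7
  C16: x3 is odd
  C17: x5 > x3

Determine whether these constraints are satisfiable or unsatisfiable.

One satisfying assignment is x1 = 5, x2 = 2, x3 = 5, x4 = 1, x5 = 8.
For the less obvious constraints — constraint 3: x1 - x4 = 4; constraint 6: x2 - x4 = 1; constraint 7: x2 - x5 = -6 — and the others hold by inspection.

Satisfiable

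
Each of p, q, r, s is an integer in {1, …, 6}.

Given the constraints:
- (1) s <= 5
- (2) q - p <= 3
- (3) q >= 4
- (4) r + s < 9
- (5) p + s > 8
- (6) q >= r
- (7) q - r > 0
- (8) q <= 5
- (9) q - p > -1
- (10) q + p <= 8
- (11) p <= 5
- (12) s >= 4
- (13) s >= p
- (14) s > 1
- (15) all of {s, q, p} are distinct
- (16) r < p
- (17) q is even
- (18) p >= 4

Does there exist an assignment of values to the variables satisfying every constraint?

Constraints 1, 3, 8, 11, 12, and 18 confine each of s, q, p to the 2 values {4, 5}.
Constraint 15 requires all 3 of them to be distinct, but only 2 values are available — impossible by the pigeonhole principle.

Unsatisfiable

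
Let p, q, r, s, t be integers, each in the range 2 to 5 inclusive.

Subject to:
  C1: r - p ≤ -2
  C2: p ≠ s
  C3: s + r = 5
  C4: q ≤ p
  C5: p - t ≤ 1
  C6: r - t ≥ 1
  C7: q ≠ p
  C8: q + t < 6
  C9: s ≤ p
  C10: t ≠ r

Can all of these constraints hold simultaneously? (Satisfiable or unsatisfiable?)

Unsatisfiable

Constraints 1, 5, and 6 give r − t ≥ 1, t − p ≥ -1, p − r ≥ 2.
Adding all 3 inequalities: the left sides telescope to 0, and the right sides sum to 1 + (-1) + 2 = 2. So 0 ≥ 2, which is false.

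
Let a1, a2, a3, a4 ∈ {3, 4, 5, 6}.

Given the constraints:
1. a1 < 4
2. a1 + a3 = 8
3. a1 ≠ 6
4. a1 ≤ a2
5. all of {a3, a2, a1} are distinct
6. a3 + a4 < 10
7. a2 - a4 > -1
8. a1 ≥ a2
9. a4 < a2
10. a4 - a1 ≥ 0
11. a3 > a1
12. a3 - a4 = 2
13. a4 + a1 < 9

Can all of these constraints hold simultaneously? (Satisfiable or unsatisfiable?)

Unsatisfiable

Constraints 8, 9, and 10 give a2 ≤ a1, a1 ≤ a4, a4 < a2. Chaining: a2 ≤ a1 ≤ a4 < a2, which forces a2 < a2 — impossible.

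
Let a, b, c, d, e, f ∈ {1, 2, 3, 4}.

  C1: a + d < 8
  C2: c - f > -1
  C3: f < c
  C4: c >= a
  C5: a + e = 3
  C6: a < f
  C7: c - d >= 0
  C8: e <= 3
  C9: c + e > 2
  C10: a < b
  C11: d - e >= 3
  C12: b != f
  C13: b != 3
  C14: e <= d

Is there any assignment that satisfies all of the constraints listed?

Satisfiable

One satisfying assignment is a = 2, b = 4, c = 4, d = 4, e = 1, f = 3.
For the less obvious constraints — constraint 1: a + d = 6; constraint 2: c - f = 1; constraint 5: a + e = 3 — and the others hold by inspection.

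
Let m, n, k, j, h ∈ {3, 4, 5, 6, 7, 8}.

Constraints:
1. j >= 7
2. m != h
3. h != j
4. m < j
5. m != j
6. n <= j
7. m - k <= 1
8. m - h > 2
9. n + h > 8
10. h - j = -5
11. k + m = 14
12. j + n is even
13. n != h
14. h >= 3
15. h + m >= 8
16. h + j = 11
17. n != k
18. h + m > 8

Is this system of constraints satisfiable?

One satisfying assignment is m = 6, n = 6, k = 8, j = 8, h = 3.
For the less obvious constraints — constraint 7: m - k = -2; constraint 8: m - h = 3 — and the others hold by inspection.

Satisfiable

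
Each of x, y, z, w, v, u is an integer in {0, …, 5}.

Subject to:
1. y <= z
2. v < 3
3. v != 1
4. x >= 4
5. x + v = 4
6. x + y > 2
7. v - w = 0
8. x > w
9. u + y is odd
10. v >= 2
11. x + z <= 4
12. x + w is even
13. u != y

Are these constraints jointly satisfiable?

Unsatisfiable

From constraint 4: x ≥ 4. From constraint 10: v ≥ 2. Hence x + v ≥ 6. But constraint 5 requires x + v = 4, and 4 < 6. Contradiction.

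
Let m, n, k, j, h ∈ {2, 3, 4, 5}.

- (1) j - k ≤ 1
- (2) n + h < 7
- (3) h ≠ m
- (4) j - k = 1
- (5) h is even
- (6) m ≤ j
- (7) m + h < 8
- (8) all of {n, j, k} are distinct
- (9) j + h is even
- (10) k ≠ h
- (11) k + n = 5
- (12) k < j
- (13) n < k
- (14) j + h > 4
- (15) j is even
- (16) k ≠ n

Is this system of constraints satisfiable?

Satisfiable

One satisfying assignment is m = 4, n = 2, k = 3, j = 4, h = 2.
For the less obvious constraints — constraint 1: j - k = 1; constraint 2: n + h = 4 — and the others hold by inspection.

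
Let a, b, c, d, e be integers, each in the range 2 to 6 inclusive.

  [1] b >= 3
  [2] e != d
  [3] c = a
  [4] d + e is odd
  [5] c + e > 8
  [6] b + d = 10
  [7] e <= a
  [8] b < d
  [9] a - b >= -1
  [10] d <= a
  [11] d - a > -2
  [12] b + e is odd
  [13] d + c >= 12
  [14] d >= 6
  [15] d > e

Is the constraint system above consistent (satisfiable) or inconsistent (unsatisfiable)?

Try a = 6, b = 4, c = 6, d = 6, e = 5.
Check constraint 5: c + e = 11; constraint 6: b + d = 10. The remaining constraints are straightforward to verify.

Satisfiable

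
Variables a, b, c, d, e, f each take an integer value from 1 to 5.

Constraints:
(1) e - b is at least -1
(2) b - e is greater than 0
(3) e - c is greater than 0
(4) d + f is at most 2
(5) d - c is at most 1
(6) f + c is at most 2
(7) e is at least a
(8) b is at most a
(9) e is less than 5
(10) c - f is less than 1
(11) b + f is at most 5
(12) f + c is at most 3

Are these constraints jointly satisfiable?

Constraints 2, 7, and 8 give b ≤ a, a ≤ e, e < b. Chaining: b ≤ a ≤ e < b, which forces b < b — impossible.

Unsatisfiable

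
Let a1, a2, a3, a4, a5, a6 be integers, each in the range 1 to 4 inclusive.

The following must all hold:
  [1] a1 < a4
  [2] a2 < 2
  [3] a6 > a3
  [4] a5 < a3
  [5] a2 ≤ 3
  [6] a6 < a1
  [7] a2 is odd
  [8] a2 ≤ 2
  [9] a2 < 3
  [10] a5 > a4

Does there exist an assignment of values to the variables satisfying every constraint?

Constraints 1, 3, 4, 6, and 10 give a1 < a4, a4 < a5, a5 < a3, a3 < a6, a6 < a1. Chaining: a1 < a4 < a5 < a3 < a6 < a1, which forces a1 < a1 — impossible.

Unsatisfiable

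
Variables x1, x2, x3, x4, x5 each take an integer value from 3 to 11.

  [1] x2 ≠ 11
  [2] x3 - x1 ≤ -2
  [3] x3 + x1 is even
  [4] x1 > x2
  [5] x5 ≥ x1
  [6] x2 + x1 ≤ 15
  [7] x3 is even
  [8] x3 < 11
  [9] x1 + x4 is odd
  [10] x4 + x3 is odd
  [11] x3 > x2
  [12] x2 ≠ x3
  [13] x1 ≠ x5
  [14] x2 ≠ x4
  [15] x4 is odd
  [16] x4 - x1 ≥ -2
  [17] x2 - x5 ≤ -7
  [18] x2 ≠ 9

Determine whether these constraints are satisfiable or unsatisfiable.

Satisfiable

The assignment x1 = 10, x2 = 4, x3 = 6, x4 = 11, x5 = 11 works:
  constraint 2 holds since x3 - x1 = -4.
  constraint 6 holds since x2 + x1 = 14.
The rest check out directly.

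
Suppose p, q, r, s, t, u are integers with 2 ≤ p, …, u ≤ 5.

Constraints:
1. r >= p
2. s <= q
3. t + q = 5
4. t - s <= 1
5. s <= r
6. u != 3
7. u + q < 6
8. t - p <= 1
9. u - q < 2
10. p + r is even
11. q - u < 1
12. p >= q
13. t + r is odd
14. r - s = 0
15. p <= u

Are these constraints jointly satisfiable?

Setting (p, q, r, s, t, u) = (2, 2, 2, 2, 3, 2) satisfies everything: constraint 3: t + q = 5; constraint 4: t - s = 1; constraint 7: u + q = 4, and the others follow.

Satisfiable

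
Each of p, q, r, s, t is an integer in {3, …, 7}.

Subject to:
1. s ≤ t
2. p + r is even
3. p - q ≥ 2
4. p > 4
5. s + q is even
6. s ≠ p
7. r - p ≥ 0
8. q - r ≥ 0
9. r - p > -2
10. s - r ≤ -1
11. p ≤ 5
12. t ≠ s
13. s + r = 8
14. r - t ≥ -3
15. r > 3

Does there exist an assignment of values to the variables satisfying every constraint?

Unsatisfiable

Constraints 3, 7, and 8 give p − q ≥ 2, q − r ≥ 0, r − p ≥ 0.
Adding all 3 inequalities: the left sides telescope to 0, and the right sides sum to 2 + 0 + 0 = 2. So 0 ≥ 2, which is false.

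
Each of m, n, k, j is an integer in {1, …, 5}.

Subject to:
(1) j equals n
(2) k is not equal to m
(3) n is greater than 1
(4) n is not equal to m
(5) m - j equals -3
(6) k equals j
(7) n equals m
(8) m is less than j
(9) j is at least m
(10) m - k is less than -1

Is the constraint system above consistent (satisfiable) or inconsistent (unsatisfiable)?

Unsatisfiable

From constraints 1, 6, and 7, k = j = n = m, so k = m. But constraint 2 says k ≠ m. Contradiction.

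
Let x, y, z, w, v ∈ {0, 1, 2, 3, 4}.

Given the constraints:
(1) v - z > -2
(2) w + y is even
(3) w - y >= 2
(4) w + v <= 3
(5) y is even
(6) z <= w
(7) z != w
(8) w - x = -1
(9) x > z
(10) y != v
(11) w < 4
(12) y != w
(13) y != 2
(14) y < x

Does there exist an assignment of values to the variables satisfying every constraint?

Try x = 3, y = 0, z = 0, w = 2, v = 1.
Check constraint 1: v - z = 1; constraint 3: w - y = 2; constraint 4: w + v = 3. The remaining constraints are straightforward to verify.

Satisfiable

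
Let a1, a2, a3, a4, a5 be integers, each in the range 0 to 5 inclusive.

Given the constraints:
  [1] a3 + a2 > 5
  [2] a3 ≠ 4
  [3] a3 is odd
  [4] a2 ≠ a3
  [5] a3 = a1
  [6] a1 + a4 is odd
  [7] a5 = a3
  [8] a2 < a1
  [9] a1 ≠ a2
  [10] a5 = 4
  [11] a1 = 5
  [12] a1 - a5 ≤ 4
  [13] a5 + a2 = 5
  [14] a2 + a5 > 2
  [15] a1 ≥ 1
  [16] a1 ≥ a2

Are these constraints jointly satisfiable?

Constraint 10 fixes a5 = 4 and constraint 11 fixes a1 = 5. Constraints 5 and 7 give a5 = a3 = a1, so a5 = a1. But 4 ≠ 5 — contradiction.

Unsatisfiable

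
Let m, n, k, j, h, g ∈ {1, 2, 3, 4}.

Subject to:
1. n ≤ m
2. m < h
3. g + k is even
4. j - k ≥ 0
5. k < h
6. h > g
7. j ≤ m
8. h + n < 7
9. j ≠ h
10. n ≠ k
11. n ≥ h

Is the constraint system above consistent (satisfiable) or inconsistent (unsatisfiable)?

Constraints 1, 2, and 11 give h ≤ n, n ≤ m, m < h. Chaining: h ≤ n ≤ m < h, which forces h < h — impossible.

Unsatisfiable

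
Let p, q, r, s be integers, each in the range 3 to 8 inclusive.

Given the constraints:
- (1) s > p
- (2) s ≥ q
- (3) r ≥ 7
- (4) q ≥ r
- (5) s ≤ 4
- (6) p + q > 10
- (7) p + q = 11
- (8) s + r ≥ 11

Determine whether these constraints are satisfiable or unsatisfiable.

From constraints 3 and 4: q ≥ r and r ≥ 7, so q ≥ 7. From constraints 2 and 5: q ≤ s and s ≤ 4, so q ≤ 4. But 4 < 7, so no value of q works.

Unsatisfiable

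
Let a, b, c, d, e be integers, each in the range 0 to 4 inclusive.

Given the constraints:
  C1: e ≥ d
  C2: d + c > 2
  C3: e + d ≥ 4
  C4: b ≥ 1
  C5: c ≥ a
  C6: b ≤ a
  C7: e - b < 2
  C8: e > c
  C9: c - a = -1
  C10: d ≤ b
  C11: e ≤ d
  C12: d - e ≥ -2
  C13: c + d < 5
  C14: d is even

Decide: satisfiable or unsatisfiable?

Unsatisfiable

Constraints 5, 6, 8, 10, and 11 give c < e, e ≤ d, d ≤ b, b ≤ a, a ≤ c. Chaining: c < e ≤ d ≤ b ≤ a ≤ c, which forces c < c — impossible.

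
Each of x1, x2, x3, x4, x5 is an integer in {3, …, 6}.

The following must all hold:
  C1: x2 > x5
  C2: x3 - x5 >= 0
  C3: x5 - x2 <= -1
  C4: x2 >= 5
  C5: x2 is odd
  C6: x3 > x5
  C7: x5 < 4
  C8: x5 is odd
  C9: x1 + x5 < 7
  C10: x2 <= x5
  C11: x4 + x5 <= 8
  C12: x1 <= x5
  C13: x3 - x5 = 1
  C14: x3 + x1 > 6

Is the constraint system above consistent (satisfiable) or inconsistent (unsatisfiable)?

From constraints 4 and 10: x5 ≥ x2 and x2 ≥ 5, so x5 ≥ 5. From constraint 7: x5 ≤ 3. But 3 < 5, so no value of x5 works.

Unsatisfiable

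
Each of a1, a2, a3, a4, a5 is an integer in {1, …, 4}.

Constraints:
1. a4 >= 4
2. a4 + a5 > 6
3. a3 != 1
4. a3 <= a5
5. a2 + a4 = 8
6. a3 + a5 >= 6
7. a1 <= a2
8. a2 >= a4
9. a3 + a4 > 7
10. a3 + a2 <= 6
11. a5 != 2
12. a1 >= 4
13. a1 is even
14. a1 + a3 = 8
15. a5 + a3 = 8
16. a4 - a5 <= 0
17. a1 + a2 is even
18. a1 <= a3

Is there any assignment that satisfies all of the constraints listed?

From constraints 12 and 18: a3 ≥ a1 ≥ 4. From constraints 1 and 8: a2 ≥ a4 ≥ 4. Hence a3 + a2 ≥ 8. But constraint 10 requires a3 + a2 ≤ 6, and 6 < 8. Contradiction.

Unsatisfiable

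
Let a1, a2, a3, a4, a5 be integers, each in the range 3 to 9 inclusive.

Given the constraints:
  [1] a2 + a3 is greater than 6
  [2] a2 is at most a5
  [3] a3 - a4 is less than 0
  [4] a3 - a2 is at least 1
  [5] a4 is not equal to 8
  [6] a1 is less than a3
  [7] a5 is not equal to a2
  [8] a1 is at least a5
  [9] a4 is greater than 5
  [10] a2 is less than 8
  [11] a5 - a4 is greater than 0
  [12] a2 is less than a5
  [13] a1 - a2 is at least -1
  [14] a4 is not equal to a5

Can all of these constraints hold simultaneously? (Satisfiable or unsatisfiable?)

Unsatisfiable

Constraints 3, 6, 8, and 11 give a3 < a4, a4 < a5, a5 ≤ a1, a1 < a3. Chaining: a3 < a4 < a5 ≤ a1 < a3, which forces a3 < a3 — impossible.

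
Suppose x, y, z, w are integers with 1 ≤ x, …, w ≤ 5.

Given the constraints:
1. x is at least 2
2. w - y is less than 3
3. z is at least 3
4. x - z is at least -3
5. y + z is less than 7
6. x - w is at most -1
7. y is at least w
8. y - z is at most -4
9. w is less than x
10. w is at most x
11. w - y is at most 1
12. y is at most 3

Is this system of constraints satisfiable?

Unsatisfiable

Constraints 4, 6, 8, and 11 give y − w ≥ -1, w − x ≥ 1, x − z ≥ -3, z − y ≥ 4.
Adding all 4 inequalities: the left sides telescope to 0, and the right sides sum to (-1) + 1 + (-3) + 4 = 1. So 0 ≥ 1, which is false.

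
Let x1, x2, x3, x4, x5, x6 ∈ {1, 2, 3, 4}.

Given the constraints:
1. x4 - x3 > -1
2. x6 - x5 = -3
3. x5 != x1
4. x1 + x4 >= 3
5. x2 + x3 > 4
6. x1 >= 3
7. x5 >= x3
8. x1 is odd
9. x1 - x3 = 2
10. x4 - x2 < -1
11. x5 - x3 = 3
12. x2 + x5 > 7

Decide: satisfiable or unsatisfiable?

Satisfiable

Try x1 = 3, x2 = 4, x3 = 1, x4 = 1, x5 = 4, x6 = 1.
Check constraint 1: x4 - x3 = 0; constraint 2: x6 - x5 = -3; constraint 4: x1 + x4 = 4. The remaining constraints are straightforward to verify.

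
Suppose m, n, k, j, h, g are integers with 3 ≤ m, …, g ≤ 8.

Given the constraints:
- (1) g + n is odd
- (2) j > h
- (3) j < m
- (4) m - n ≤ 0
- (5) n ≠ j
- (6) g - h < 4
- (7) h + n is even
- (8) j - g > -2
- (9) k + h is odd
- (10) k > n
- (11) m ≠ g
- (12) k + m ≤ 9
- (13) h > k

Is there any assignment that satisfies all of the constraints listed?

Unsatisfiable

Constraints 2, 3, 4, 10, and 13 give k < h, h < j, j < m, m ≤ n, n < k. Chaining: k < h < j < m ≤ n < k, which forces k < k — impossible.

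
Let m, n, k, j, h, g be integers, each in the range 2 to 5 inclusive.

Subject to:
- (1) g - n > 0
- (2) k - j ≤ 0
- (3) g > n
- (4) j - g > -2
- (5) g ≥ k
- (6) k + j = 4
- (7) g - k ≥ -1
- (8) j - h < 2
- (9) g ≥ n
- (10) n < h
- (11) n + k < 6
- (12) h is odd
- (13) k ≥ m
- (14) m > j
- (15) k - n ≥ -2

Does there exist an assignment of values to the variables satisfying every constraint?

Unsatisfiable

Constraints 2, 13, and 14 give k ≤ j, j < m, m ≤ k. Chaining: k ≤ j < m ≤ k, which forces k < k — impossible.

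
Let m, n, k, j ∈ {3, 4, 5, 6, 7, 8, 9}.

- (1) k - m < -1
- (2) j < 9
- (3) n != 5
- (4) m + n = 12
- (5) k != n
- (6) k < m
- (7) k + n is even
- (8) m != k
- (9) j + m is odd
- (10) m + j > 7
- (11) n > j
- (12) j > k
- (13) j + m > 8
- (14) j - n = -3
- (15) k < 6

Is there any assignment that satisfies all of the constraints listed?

Satisfiable

The assignment m = 5, n = 7, k = 3, j = 4 works:
  constraint 1 holds since k - m = -2.
  constraint 4 holds since m + n = 12.
The rest check out directly.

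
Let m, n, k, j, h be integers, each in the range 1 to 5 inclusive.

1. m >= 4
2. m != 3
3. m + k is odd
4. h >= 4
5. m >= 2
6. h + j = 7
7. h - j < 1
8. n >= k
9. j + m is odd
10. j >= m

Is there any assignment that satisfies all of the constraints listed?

Unsatisfiable

From constraint 4: h ≥ 4. From constraints 1 and 10: j ≥ m ≥ 4. Hence h + j ≥ 8. But constraint 6 requires h + j = 7, and 7 < 8. Contradiction.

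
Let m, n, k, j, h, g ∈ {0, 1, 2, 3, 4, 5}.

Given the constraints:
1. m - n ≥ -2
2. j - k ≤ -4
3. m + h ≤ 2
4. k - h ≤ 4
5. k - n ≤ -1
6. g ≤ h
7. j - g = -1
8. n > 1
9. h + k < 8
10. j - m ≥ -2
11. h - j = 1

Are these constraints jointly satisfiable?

Constraints 1, 2, 5, and 10 give n − k ≥ 1, k − j ≥ 4, j − m ≥ -2, m − n ≥ -2.
Adding all 4 inequalities: the left sides telescope to 0, and the right sides sum to 1 + 4 + (-2) + (-2) = 1. So 0 ≥ 1, which is false.

Unsatisfiable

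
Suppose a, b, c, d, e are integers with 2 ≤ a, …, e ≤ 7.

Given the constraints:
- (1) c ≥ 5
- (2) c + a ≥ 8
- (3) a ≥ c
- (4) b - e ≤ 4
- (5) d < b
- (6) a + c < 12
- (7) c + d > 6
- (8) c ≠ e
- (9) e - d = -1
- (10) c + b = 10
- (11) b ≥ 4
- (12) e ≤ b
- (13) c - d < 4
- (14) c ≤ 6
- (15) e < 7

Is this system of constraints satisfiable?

Satisfiable

One satisfying assignment is a = 5, b = 5, c = 5, d = 4, e = 3.
For the less obvious constraints — constraint 2: c + a = 10; constraint 4: b - e = 2 — and the others hold by inspection.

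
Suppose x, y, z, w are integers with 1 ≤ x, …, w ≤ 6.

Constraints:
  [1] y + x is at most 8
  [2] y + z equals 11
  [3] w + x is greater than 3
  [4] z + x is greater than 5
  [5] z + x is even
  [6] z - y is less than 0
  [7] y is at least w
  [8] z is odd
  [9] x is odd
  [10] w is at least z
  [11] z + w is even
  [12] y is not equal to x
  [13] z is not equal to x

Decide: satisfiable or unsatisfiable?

Satisfiable

Try x = 1, y = 6, z = 5, w = 5.
Check constraint 1: y + x = 7; constraint 2: y + z = 11; constraint 3: w + x = 6. The remaining constraints are straightforward to verify.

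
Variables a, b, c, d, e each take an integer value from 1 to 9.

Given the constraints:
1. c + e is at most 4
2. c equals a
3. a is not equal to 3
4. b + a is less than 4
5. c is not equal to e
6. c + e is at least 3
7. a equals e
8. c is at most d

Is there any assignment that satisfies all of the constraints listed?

From constraints 2 and 7, c = a = e, so c = e. But constraint 5 says c ≠ e. Contradiction.

Unsatisfiable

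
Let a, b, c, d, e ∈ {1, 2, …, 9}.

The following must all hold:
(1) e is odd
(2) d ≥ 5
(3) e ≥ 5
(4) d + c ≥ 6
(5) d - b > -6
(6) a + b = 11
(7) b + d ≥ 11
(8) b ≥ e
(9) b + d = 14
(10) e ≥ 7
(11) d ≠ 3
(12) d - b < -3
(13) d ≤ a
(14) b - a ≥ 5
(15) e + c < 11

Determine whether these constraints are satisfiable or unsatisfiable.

From constraints 2 and 13: a ≥ d ≥ 5. From constraints 8 and 10: b ≥ e ≥ 7. Hence a + b ≥ 12. But constraint 6 requires a + b = 11, and 11 < 12. Contradiction.

Unsatisfiable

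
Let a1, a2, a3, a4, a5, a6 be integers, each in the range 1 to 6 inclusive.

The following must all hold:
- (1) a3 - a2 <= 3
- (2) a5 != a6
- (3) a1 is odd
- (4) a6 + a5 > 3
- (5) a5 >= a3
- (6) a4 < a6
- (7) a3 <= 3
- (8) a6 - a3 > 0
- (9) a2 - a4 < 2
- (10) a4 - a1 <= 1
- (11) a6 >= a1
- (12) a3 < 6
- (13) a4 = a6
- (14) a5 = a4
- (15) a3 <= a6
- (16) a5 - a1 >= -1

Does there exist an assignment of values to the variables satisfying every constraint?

Unsatisfiable

From constraints 13 and 14, a5 = a4 = a6, so a5 = a6. But constraint 2 says a5 ≠ a6. Contradiction.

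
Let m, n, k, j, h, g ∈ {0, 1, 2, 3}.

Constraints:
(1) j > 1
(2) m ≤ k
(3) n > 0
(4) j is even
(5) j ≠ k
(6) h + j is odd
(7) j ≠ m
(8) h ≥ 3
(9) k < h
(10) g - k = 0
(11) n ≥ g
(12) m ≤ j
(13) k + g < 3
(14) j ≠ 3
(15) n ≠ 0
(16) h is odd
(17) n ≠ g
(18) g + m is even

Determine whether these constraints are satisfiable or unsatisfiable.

Satisfiable

The assignment m = 0, n = 2, k = 0, j = 2, h = 3, g = 0 works:
  constraint 10 holds since g - k = 0.
  constraint 13 holds since k + g = 0.
The rest check out directly.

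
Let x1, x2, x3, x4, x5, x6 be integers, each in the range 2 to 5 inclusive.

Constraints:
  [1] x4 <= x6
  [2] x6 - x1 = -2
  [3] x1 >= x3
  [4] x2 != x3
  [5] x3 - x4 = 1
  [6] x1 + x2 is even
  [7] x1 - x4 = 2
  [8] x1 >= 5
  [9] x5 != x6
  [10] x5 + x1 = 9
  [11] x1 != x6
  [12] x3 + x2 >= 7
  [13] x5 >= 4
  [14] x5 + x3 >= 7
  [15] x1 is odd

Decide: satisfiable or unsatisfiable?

Satisfiable

Setting (x1, x2, x3, x4, x5, x6) = (5, 5, 4, 3, 4, 3) satisfies everything: constraint 2: x6 - x1 = -2; constraint 5: x3 - x4 = 1, and the others follow.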